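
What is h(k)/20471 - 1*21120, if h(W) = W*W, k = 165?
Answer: -39301845/1861 ≈ -21119.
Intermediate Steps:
h(W) = W²
h(k)/20471 - 1*21120 = 165²/20471 - 1*21120 = 27225*(1/20471) - 21120 = 2475/1861 - 21120 = -39301845/1861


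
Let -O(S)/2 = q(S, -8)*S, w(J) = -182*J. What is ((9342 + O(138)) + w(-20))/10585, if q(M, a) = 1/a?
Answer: 26033/21170 ≈ 1.2297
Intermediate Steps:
O(S) = S/4 (O(S) = -2*S/(-8) = -(-1)*S/4 = S/4)
((9342 + O(138)) + w(-20))/10585 = ((9342 + (1/4)*138) - 182*(-20))/10585 = ((9342 + 69/2) + 3640)*(1/10585) = (18753/2 + 3640)*(1/10585) = (26033/2)*(1/10585) = 26033/21170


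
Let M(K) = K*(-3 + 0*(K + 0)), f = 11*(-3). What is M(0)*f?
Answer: 0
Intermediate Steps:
f = -33
M(K) = -3*K (M(K) = K*(-3 + 0*K) = K*(-3 + 0) = K*(-3) = -3*K)
M(0)*f = -3*0*(-33) = 0*(-33) = 0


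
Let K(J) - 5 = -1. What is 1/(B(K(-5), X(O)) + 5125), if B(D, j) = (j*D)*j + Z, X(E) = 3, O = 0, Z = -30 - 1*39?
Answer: 1/5092 ≈ 0.00019639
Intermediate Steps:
Z = -69 (Z = -30 - 39 = -69)
K(J) = 4 (K(J) = 5 - 1 = 4)
B(D, j) = -69 + D*j**2 (B(D, j) = (j*D)*j - 69 = (D*j)*j - 69 = D*j**2 - 69 = -69 + D*j**2)
1/(B(K(-5), X(O)) + 5125) = 1/((-69 + 4*3**2) + 5125) = 1/((-69 + 4*9) + 5125) = 1/((-69 + 36) + 5125) = 1/(-33 + 5125) = 1/5092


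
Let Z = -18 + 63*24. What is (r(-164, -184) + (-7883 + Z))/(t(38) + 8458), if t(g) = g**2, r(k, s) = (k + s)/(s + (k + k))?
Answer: -817705/1267456 ≈ -0.64515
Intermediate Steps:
r(k, s) = (k + s)/(s + 2*k)
Z = 1494 (Z = -18 + 1512 = 1494)
(r(-164, -184) + (-7883 + Z))/(t(38) + 8458) = ((-164 - 184)/(-184 + 2*(-164)) + (-7883 + 1494))/(38**2 + 8458) = (-348/(-184 - 328) - 6389)/(1444 + 8458) = (-348/(-512) - 6389)/9902 = (-1/512*(-348) - 6389)*(1/9902) = (87/128 - 6389)*(1/9902) = -817705/128*1/9902 = -817705/1267456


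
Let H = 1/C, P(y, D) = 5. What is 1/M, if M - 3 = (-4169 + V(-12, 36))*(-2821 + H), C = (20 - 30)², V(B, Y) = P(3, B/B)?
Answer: 25/293665134 ≈ 8.5131e-8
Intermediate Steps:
V(B, Y) = 5
C = 100 (C = (-10)² = 100)
H = 1/100 ≈ 0.010000
M = 293665134/25 (M = 3 + (-4169 + 5)*(-2821 + 1/100) = 3 - 4164*(-282099/100) = 3 + 293665059/25 = 293665134/25 ≈ 1.1747e+7)
1/M = 1/(293665134/25) = 25/293665134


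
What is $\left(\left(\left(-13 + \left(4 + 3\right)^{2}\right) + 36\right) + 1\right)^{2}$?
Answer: $5329$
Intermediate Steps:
$\left(\left(\left(-13 + \left(4 + 3\right)^{2}\right) + 36\right) + 1\right)^{2} = \left(\left(\left(-13 + 7^{2}\right) + 36\right) + 1\right)^{2} = \left(\left(\left(-13 + 49\right) + 36\right) + 1\right)^{2} = \left(\left(36 + 36\right) + 1\right)^{2} = \left(72 + 1\right)^{2} = 73^{2} = 5329$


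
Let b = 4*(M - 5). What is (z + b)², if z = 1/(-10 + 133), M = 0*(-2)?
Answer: 6046681/15129 ≈ 399.67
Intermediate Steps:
M = 0
z = 1/123 ≈ 0.0081301
b = -20 (b = 4*(0 - 5) = 4*(-5) = -20)
(z + b)² = (1/123 - 20)² = (-2459/123)² = 6046681/15129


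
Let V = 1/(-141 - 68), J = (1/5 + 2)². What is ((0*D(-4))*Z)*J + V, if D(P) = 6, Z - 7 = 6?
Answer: -1/209 ≈ -0.0047847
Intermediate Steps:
Z = 13 (Z = 7 + 6 = 13)
J = 121/25 (J = (⅕ + 2)² = (11/5)² = 121/25 ≈ 4.8400)
V = -1/209 (V = 1/(-209) = -1/209 ≈ -0.0047847)
((0*D(-4))*Z)*J + V = ((0*6)*13)*(121/25) - 1/209 = (0*13)*(121/25) - 1/209 = 0*(121/25) - 1/209 = 0 - 1/209 = -1/209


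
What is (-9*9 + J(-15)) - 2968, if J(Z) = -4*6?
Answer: -3073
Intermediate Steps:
J(Z) = -24
(-9*9 + J(-15)) - 2968 = (-9*9 - 24) - 2968 = (-81 - 24) - 2968 = -105 - 2968 = -3073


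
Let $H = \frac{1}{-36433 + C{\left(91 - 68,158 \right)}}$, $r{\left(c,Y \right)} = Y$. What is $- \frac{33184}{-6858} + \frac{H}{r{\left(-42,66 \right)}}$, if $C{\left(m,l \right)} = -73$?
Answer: $\frac{13325565001}{2753939628} \approx 4.8387$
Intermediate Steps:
$H = - \frac{1}{36506}$ ($H = \frac{1}{-36433 - 73} = \frac{1}{-36506} = - \frac{1}{36506} \approx -2.7393 \cdot 10^{-5}$)
$- \frac{33184}{-6858} + \frac{H}{r{\left(-42,66 \right)}} = - \frac{33184}{-6858} - \frac{1}{36506 \cdot 66} = \left(-33184\right) \left(- \frac{1}{6858}\right) - \frac{1}{2409396} = \frac{16592}{3429} - \frac{1}{2409396} = \frac{13325565001}{2753939628}$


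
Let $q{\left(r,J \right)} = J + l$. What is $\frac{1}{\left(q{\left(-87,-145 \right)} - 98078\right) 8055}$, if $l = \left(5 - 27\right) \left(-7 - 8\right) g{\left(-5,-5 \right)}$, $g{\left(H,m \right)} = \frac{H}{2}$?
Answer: $- \frac{1}{797831640} \approx -1.2534 \cdot 10^{-9}$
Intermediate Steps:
$g{\left(H,m \right)} = \frac{H}{2}$ ($g{\left(H,m \right)} = H \frac{1}{2} = \frac{H}{2}$)
$l = -825$ ($l = \left(5 - 27\right) \left(-7 - 8\right) \frac{1}{2} \left(-5\right) = \left(-22\right) \left(-15\right) \left(- \frac{5}{2}\right) = 330 \left(- \frac{5}{2}\right) = -825$)
$q{\left(r,J \right)} = -825 + J$ ($q{\left(r,J \right)} = J - 825 = -825 + J$)
$\frac{1}{\left(q{\left(-87,-145 \right)} - 98078\right) 8055} = \frac{1}{\left(\left(-825 - 145\right) - 98078\right) 8055} = \frac{1}{-970 - 98078} \cdot \frac{1}{8055} = \frac{1}{-99048} \cdot \frac{1}{8055} = \left(- \frac{1}{99048}\right) \frac{1}{8055} = - \frac{1}{797831640}$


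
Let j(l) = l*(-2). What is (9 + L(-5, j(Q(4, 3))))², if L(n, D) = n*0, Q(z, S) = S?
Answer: 81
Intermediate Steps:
j(l) = -2*l
L(n, D) = 0
(9 + L(-5, j(Q(4, 3))))² = (9 + 0)² = 9² = 81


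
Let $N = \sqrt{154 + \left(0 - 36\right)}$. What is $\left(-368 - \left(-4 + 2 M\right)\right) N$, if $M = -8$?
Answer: $- 348 \sqrt{118} \approx -3780.2$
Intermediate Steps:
$N = \sqrt{118}$ ($N = \sqrt{154 + \left(0 - 36\right)} = \sqrt{154 - 36} = \sqrt{118} \approx 10.863$)
$\left(-368 - \left(-4 + 2 M\right)\right) N = \left(-368 + \left(\left(-2\right) \left(-8\right) + 4\right)\right) \sqrt{118} = \left(-368 + \left(16 + 4\right)\right) \sqrt{118} = \left(-368 + 20\right) \sqrt{118} = - 348 \sqrt{118}$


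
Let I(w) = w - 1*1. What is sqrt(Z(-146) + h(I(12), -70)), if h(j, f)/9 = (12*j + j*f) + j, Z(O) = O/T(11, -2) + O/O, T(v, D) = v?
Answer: 144*I*sqrt(33)/11 ≈ 75.202*I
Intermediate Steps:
Z(O) = 1 + O/11 (Z(O) = O/11 + O/O = O*(1/11) + 1 = O/11 + 1 = 1 + O/11)
I(w) = -1 + w (I(w) = w - 1 = -1 + w)
h(j, f) = 117*j + 9*f*j (h(j, f) = 9*((12*j + j*f) + j) = 9*((12*j + f*j) + j) = 9*(13*j + f*j) = 117*j + 9*f*j)
sqrt(Z(-146) + h(I(12), -70)) = sqrt((1 + (1/11)*(-146)) + 9*(-1 + 12)*(13 - 70)) = sqrt((1 - 146/11) + 9*11*(-57)) = sqrt(-135/11 - 5643) = sqrt(-62208/11) = 144*I*sqrt(33)/11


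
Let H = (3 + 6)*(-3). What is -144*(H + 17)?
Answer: 1440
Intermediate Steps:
H = -27 (H = 9*(-3) = -27)
-144*(H + 17) = -144*(-27 + 17) = -144*(-10) = 1440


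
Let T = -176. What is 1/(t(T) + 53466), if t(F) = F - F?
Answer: 1/53466 ≈ 1.8703e-5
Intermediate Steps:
t(F) = 0
1/(t(T) + 53466) = 1/(0 + 53466) = 1/53466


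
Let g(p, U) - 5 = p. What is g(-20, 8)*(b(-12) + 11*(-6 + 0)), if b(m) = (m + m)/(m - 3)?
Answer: 966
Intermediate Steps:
g(p, U) = 5 + p
b(m) = 2*m/(-3 + m) (b(m) = (2*m)/(-3 + m) = 2*m/(-3 + m))
g(-20, 8)*(b(-12) + 11*(-6 + 0)) = (5 - 20)*(2*(-12)/(-3 - 12) + 11*(-6 + 0)) = -15*(2*(-12)/(-15) + 11*(-6)) = -15*(2*(-12)*(-1/15) - 66) = -15*(8/5 - 66) = -15*(-322/5) = 966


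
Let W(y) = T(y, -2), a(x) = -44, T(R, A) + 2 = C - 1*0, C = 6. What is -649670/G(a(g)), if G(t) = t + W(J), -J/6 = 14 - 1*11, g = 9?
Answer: 64967/4 ≈ 16242.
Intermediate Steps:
J = -18 (J = -6*(14 - 1*11) = -6*(14 - 11) = -6*3 = -18)
T(R, A) = 4 (T(R, A) = -2 + (6 - 1*0) = -2 + (6 + 0) = -2 + 6 = 4)
W(y) = 4
G(t) = 4 + t (G(t) = t + 4 = 4 + t)
-649670/G(a(g)) = -649670/(4 - 44) = -649670/(-40) = -649670*(-1/40) = 64967/4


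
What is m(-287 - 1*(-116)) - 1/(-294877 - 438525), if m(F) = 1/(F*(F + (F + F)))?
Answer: 821125/64336223646 ≈ 1.2763e-5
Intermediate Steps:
m(F) = 1/(3*F²) (m(F) = 1/(F*(F + 2*F)) = 1/(F*(3*F)) = 1/(3*F²))
m(-287 - 1*(-116)) - 1/(-294877 - 438525) = 1/(3*(-287 - 1*(-116))²) - 1/(-294877 - 438525) = 1/(3*(-287 + 116)²) - 1/(-733402) = (⅓)/(-171)² - 1*(-1/733402) = (⅓)*(1/29241) + 1/733402 = 1/87723 + 1/733402 = 821125/64336223646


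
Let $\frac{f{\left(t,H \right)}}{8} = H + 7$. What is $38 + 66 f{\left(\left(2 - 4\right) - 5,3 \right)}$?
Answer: $5318$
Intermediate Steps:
$f{\left(t,H \right)} = 56 + 8 H$ ($f{\left(t,H \right)} = 8 \left(H + 7\right) = 8 \left(7 + H\right) = 56 + 8 H$)
$38 + 66 f{\left(\left(2 - 4\right) - 5,3 \right)} = 38 + 66 \left(56 + 8 \cdot 3\right) = 38 + 66 \left(56 + 24\right) = 38 + 66 \cdot 80 = 38 + 5280 = 5318$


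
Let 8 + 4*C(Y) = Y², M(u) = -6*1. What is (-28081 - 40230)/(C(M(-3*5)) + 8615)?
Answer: -68311/8622 ≈ -7.9229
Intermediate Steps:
M(u) = -6
C(Y) = -2 + Y²/4
(-28081 - 40230)/(C(M(-3*5)) + 8615) = (-28081 - 40230)/((-2 + (¼)*(-6)²) + 8615) = -68311/((-2 + (¼)*36) + 8615) = -68311/((-2 + 9) + 8615) = -68311/(7 + 8615) = -68311/8622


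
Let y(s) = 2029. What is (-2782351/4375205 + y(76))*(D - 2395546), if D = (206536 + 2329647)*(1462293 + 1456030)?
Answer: 65683777130100006628422/4375205 ≈ 1.5013e+16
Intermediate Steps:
D = 7401401181109 (D = 2536183*2918323 = 7401401181109)
(-2782351/4375205 + y(76))*(D - 2395546) = (-2782351/4375205 + 2029)*(7401401181109 - 2395546) = (-2782351*1/4375205 + 2029)*7401398785563 = (-2782351/4375205 + 2029)*7401398785563 = (8874508594/4375205)*7401398785563 = 65683777130100006628422/4375205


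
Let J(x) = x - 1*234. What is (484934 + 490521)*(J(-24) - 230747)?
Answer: -225334982275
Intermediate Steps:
J(x) = -234 + x (J(x) = x - 234 = -234 + x)
(484934 + 490521)*(J(-24) - 230747) = (484934 + 490521)*((-234 - 24) - 230747) = 975455*(-258 - 230747) = 975455*(-231005) = -225334982275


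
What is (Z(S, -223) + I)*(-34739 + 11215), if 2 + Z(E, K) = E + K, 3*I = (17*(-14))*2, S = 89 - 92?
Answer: 27287840/3 ≈ 9.0960e+6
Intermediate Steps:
S = -3
I = -476/3 (I = ((17*(-14))*2)/3 = (-238*2)/3 = (⅓)*(-476) = -476/3 ≈ -158.67)
Z(E, K) = -2 + E + K (Z(E, K) = -2 + (E + K) = -2 + E + K)
(Z(S, -223) + I)*(-34739 + 11215) = ((-2 - 3 - 223) - 476/3)*(-34739 + 11215) = (-228 - 476/3)*(-23524) = -1160/3*(-23524) = 27287840/3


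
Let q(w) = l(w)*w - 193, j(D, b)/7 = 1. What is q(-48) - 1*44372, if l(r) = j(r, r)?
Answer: -44901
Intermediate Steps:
j(D, b) = 7 (j(D, b) = 7*1 = 7)
l(r) = 7
q(w) = -193 + 7*w (q(w) = 7*w - 193 = -193 + 7*w)
q(-48) - 1*44372 = (-193 + 7*(-48)) - 1*44372 = (-193 - 336) - 44372 = -529 - 44372 = -44901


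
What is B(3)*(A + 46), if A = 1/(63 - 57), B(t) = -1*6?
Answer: -277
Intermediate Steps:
B(t) = -6
A = ⅙ (A = 1/6 = ⅙ ≈ 0.16667)
B(3)*(A + 46) = -6*(⅙ + 46) = -6*277/6 = -277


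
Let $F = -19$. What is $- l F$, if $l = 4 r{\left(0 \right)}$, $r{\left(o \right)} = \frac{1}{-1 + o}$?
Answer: $-76$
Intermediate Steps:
$l = -4$ ($l = \frac{4}{-1 + 0} = \frac{4}{-1} = 4 \left(-1\right) = -4$)
$- l F = \left(-1\right) \left(-4\right) \left(-19\right) = 4 \left(-19\right) = -76$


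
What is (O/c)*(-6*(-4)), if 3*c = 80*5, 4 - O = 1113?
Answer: -9981/50 ≈ -199.62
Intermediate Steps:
O = -1109 (O = 4 - 1*1113 = 4 - 1113 = -1109)
c = 400/3 (c = (80*5)/3 = (⅓)*400 = 400/3 ≈ 133.33)
(O/c)*(-6*(-4)) = (-1109/400/3)*(-6*(-4)) = -1109*3/400*24 = -3327/400*24 = -9981/50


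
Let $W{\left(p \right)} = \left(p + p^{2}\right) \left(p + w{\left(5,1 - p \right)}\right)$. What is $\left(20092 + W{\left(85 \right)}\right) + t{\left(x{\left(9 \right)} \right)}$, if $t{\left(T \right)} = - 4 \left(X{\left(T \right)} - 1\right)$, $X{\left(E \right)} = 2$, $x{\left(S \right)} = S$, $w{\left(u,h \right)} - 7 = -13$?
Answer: $597578$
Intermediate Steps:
$w{\left(u,h \right)} = -6$ ($w{\left(u,h \right)} = 7 - 13 = -6$)
$t{\left(T \right)} = -4$ ($t{\left(T \right)} = - 4 \left(2 - 1\right) = \left(-4\right) 1 = -4$)
$W{\left(p \right)} = \left(-6 + p\right) \left(p + p^{2}\right)$ ($W{\left(p \right)} = \left(p + p^{2}\right) \left(p - 6\right) = \left(p + p^{2}\right) \left(-6 + p\right) = \left(-6 + p\right) \left(p + p^{2}\right)$)
$\left(20092 + W{\left(85 \right)}\right) + t{\left(x{\left(9 \right)} \right)} = \left(20092 + 85 \left(-6 + 85^{2} - 425\right)\right) - 4 = \left(20092 + 85 \left(-6 + 7225 - 425\right)\right) - 4 = \left(20092 + 85 \cdot 6794\right) - 4 = \left(20092 + 577490\right) - 4 = 597582 - 4 = 597578$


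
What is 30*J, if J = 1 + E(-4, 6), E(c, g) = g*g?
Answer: 1110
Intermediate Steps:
E(c, g) = g²
J = 37 (J = 1 + 6² = 1 + 36 = 37)
30*J = 30*37 = 1110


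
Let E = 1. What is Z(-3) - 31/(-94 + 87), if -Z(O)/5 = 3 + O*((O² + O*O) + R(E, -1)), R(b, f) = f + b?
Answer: 1816/7 ≈ 259.43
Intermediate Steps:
R(b, f) = b + f
Z(O) = -15 - 10*O³ (Z(O) = -5*(3 + O*((O² + O*O) + (1 - 1))) = -5*(3 + O*((O² + O²) + 0)) = -5*(3 + O*(2*O² + 0)) = -5*(3 + O*(2*O²)) = -5*(3 + 2*O³) = -15 - 10*O³)
Z(-3) - 31/(-94 + 87) = (-15 - 10*(-3)³) - 31/(-94 + 87) = (-15 - 10*(-27)) - 31/(-7) = (-15 + 270) - 31*(-⅐) = 255 + 31/7 = 1816/7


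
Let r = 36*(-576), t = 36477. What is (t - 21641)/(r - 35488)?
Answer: -3709/14056 ≈ -0.26387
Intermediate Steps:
r = -20736
(t - 21641)/(r - 35488) = (36477 - 21641)/(-20736 - 35488) = 14836/(-56224) = 14836*(-1/56224) = -3709/14056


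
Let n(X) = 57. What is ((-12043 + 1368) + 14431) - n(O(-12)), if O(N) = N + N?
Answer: 3699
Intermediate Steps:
O(N) = 2*N
((-12043 + 1368) + 14431) - n(O(-12)) = ((-12043 + 1368) + 14431) - 1*57 = (-10675 + 14431) - 57 = 3756 - 57 = 3699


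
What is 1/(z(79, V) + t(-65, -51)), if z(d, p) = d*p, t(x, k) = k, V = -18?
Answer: -1/1473 ≈ -0.00067889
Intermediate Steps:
1/(z(79, V) + t(-65, -51)) = 1/(79*(-18) - 51) = 1/(-1422 - 51) = 1/(-1473) = -1/1473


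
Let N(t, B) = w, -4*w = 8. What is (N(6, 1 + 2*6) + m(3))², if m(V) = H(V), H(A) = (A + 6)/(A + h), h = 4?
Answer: 25/49 ≈ 0.51020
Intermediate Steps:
w = -2 (w = -¼*8 = -2)
N(t, B) = -2
H(A) = (6 + A)/(4 + A) (H(A) = (A + 6)/(A + 4) = (6 + A)/(4 + A))
m(V) = (6 + V)/(4 + V)
(N(6, 1 + 2*6) + m(3))² = (-2 + (6 + 3)/(4 + 3))² = (-2 + 9/7)² = (-5/7)² = 25/49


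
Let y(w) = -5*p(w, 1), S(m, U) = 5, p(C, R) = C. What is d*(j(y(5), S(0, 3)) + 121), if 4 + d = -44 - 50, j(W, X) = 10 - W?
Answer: -15288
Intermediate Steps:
y(w) = -5*w
d = -98 (d = -4 + (-44 - 50) = -4 - 94 = -98)
d*(j(y(5), S(0, 3)) + 121) = -98*((10 - (-5)*5) + 121) = -98*((10 - 1*(-25)) + 121) = -98*((10 + 25) + 121) = -98*(35 + 121) = -98*156 = -15288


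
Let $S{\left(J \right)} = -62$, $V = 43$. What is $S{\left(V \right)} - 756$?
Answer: $-818$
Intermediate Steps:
$S{\left(V \right)} - 756 = -62 - 756 = -818$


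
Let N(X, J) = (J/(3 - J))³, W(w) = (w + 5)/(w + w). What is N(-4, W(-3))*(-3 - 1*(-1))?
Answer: 1/500 ≈ 0.0020000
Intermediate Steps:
W(w) = (5 + w)/(2*w) (W(w) = (5 + w)/((2*w)) = (5 + w)*(1/(2*w)) = (5 + w)/(2*w))
N(X, J) = J³/(3 - J)³
N(-4, W(-3))*(-3 - 1*(-1)) = (-((½)*(5 - 3)/(-3))³/(-3 + (½)*(5 - 3)/(-3))³)*(-3 - 1*(-1)) = (-((½)*(-⅓)*2)³/(-3 + (½)*(-⅓)*2)³)*(-3 + 1) = -(-⅓)³/(-3 - ⅓)³*(-2) = -1*(-1/27)/(-10/3)³*(-2) = -1*(-1/27)*(-27/1000)*(-2) = -1/1000*(-2) = 1/500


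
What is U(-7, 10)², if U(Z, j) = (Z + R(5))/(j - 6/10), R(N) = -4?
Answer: 3025/2209 ≈ 1.3694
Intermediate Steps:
U(Z, j) = (-4 + Z)/(-⅗ + j) (U(Z, j) = (Z - 4)/(j - 6/10) = (-4 + Z)/(j - 6*⅒) = (-4 + Z)/(j - ⅗) = (-4 + Z)/(-⅗ + j))
U(-7, 10)² = (5*(-4 - 7)/(-3 + 5*10))² = (5*(-11)/(-3 + 50))² = (5*(-11)/47)² = (5*(1/47)*(-11))² = (-55/47)² = 3025/2209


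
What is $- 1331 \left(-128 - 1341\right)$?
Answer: $1955239$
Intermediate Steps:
$- 1331 \left(-128 - 1341\right) = \left(-1331\right) \left(-1469\right) = 1955239$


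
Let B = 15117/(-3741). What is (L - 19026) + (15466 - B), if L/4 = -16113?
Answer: -84805925/1247 ≈ -68008.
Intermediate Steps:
L = -64452 (L = 4*(-16113) = -64452)
B = -5039/1247 (B = 15117*(-1/3741) = -5039/1247 ≈ -4.0409)
(L - 19026) + (15466 - B) = (-64452 - 19026) + (15466 - 1*(-5039/1247)) = -83478 + (15466 + 5039/1247) = -83478 + 19291141/1247 = -84805925/1247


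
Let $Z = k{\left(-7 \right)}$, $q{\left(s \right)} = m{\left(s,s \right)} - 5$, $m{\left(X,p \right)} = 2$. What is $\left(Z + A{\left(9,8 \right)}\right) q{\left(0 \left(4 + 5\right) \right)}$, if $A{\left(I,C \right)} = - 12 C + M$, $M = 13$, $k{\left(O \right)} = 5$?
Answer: $234$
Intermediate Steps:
$q{\left(s \right)} = -3$ ($q{\left(s \right)} = 2 - 5 = -3$)
$Z = 5$
$A{\left(I,C \right)} = 13 - 12 C$ ($A{\left(I,C \right)} = - 12 C + 13 = 13 - 12 C$)
$\left(Z + A{\left(9,8 \right)}\right) q{\left(0 \left(4 + 5\right) \right)} = \left(5 + \left(13 - 96\right)\right) \left(-3\right) = \left(5 - 83\right) \left(-3\right) = \left(-78\right) \left(-3\right) = 234$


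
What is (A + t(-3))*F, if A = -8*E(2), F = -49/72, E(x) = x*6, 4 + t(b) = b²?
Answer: 4459/72 ≈ 61.931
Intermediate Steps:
t(b) = -4 + b²
E(x) = 6*x
F = -49/72 (F = -49*1/72 = -49/72 ≈ -0.68056)
A = -96 (A = -48*2 = -8*12 = -96)
(A + t(-3))*F = (-96 + (-4 + (-3)²))*(-49/72) = (-96 + (-4 + 9))*(-49/72) = (-96 + 5)*(-49/72) = -91*(-49/72) = 4459/72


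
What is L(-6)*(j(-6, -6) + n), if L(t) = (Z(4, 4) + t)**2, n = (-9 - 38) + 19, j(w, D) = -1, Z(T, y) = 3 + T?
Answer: -29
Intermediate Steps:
n = -28 (n = -47 + 19 = -28)
L(t) = (7 + t)**2 (L(t) = ((3 + 4) + t)**2 = (7 + t)**2)
L(-6)*(j(-6, -6) + n) = (7 - 6)**2*(-1 - 28) = 1**2*(-29) = 1*(-29) = -29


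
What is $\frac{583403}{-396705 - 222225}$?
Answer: $- \frac{583403}{618930} \approx -0.9426$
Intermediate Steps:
$\frac{583403}{-396705 - 222225} = \frac{583403}{-618930} = 583403 \left(- \frac{1}{618930}\right) = - \frac{583403}{618930}$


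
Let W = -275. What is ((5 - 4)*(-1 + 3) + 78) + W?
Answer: -195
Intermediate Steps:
((5 - 4)*(-1 + 3) + 78) + W = ((5 - 4)*(-1 + 3) + 78) - 275 = (1*2 + 78) - 275 = (2 + 78) - 275 = 80 - 275 = -195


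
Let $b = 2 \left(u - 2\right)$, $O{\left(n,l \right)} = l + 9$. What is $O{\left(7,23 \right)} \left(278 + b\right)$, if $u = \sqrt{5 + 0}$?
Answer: $8768 + 64 \sqrt{5} \approx 8911.1$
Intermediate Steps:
$u = \sqrt{5} \approx 2.2361$
$O{\left(n,l \right)} = 9 + l$
$b = -4 + 2 \sqrt{5}$ ($b = 2 \left(\sqrt{5} - 2\right) = 2 \left(-2 + \sqrt{5}\right) = -4 + 2 \sqrt{5} \approx 0.47214$)
$O{\left(7,23 \right)} \left(278 + b\right) = \left(9 + 23\right) \left(278 - \left(4 - 2 \sqrt{5}\right)\right) = 32 \left(274 + 2 \sqrt{5}\right) = 8768 + 64 \sqrt{5}$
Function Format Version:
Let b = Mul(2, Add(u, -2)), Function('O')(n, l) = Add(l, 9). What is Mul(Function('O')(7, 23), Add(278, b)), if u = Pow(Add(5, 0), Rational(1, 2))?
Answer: Add(8768, Mul(64, Pow(5, Rational(1, 2)))) ≈ 8911.1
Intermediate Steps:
u = Pow(5, Rational(1, 2)) ≈ 2.2361
Function('O')(n, l) = Add(9, l)
b = Add(-4, Mul(2, Pow(5, Rational(1, 2)))) (b = Mul(2, Add(Pow(5, Rational(1, 2)), -2)) = Mul(2, Add(-2, Pow(5, Rational(1, 2)))) = Add(-4, Mul(2, Pow(5, Rational(1, 2)))) ≈ 0.47214)
Mul(Function('O')(7, 23), Add(278, b)) = Mul(Add(9, 23), Add(278, Add(-4, Mul(2, Pow(5, Rational(1, 2)))))) = Mul(32, Add(274, Mul(2, Pow(5, Rational(1, 2))))) = Add(8768, Mul(64, Pow(5, Rational(1, 2))))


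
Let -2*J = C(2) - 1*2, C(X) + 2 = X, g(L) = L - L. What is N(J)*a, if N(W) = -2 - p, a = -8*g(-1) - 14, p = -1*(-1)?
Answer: 42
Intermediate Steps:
g(L) = 0
C(X) = -2 + X
p = 1
a = -14 (a = -8*0 - 14 = 0 - 14 = -14)
J = 1 (J = -((-2 + 2) - 1*2)/2 = -(0 - 2)/2 = -½*(-2) = 1)
N(W) = -3 (N(W) = -2 - 1*1 = -2 - 1 = -3)
N(J)*a = -3*(-14) = 42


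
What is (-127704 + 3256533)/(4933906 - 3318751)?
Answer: 1042943/538385 ≈ 1.9372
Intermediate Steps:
(-127704 + 3256533)/(4933906 - 3318751) = 3128829/1615155 = 3128829*(1/1615155) = 1042943/538385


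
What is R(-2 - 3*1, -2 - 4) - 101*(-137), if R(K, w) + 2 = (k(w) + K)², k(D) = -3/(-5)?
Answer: 346359/25 ≈ 13854.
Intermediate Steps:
k(D) = ⅗ (k(D) = -3*(-⅕) = ⅗)
R(K, w) = -2 + (⅗ + K)²
R(-2 - 3*1, -2 - 4) - 101*(-137) = (-2 + (3 + 5*(-2 - 3*1))²/25) - 101*(-137) = (-2 + (3 + 5*(-2 - 3))²/25) + 13837 = (-2 + (3 + 5*(-5))²/25) + 13837 = (-2 + (3 - 25)²/25) + 13837 = (-2 + (1/25)*(-22)²) + 13837 = (-2 + (1/25)*484) + 13837 = (-2 + 484/25) + 13837 = 434/25 + 13837 = 346359/25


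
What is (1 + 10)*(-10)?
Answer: -110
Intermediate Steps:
(1 + 10)*(-10) = 11*(-10) = -110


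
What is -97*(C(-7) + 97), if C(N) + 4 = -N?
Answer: -9700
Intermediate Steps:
C(N) = -4 - N
-97*(C(-7) + 97) = -97*((-4 - 1*(-7)) + 97) = -97*((-4 + 7) + 97) = -97*(3 + 97) = -97*100 = -9700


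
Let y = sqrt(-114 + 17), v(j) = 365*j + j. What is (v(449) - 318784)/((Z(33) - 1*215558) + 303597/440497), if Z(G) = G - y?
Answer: 6459071433307911621200/9013188228448196659457 - 29969108402540050*I*sqrt(97)/9013188228448196659457 ≈ 0.71662 - 3.2748e-5*I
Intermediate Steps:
v(j) = 366*j
y = I*sqrt(97) (y = sqrt(-97) = I*sqrt(97) ≈ 9.8489*I)
Z(G) = G - I*sqrt(97)
(v(449) - 318784)/((Z(33) - 1*215558) + 303597/440497) = (366*449 - 318784)/(((33 - I*sqrt(97)) - 1*215558) + 303597/440497) = (164334 - 318784)/(((33 - I*sqrt(97)) - 215558) + 303597*(1/440497)) = -154450/((-215525 - I*sqrt(97)) + 303597/440497) = -154450/(-94937812328/440497 - I*sqrt(97))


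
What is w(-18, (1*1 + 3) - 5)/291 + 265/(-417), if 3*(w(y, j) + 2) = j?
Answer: -78088/121347 ≈ -0.64351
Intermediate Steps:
w(y, j) = -2 + j/3
w(-18, (1*1 + 3) - 5)/291 + 265/(-417) = (-2 + ((1*1 + 3) - 5)/3)/291 + 265/(-417) = (-2 + ((1 + 3) - 5)/3)*(1/291) + 265*(-1/417) = (-2 + (4 - 5)/3)*(1/291) - 265/417 = (-2 + (⅓)*(-1))*(1/291) - 265/417 = (-2 - ⅓)*(1/291) - 265/417 = -7/3*1/291 - 265/417 = -7/873 - 265/417 = -78088/121347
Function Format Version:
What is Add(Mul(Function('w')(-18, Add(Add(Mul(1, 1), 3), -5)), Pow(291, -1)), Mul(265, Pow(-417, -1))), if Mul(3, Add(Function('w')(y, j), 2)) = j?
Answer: Rational(-78088, 121347) ≈ -0.64351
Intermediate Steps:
Function('w')(y, j) = Add(-2, Mul(Rational(1, 3), j))
Add(Mul(Function('w')(-18, Add(Add(Mul(1, 1), 3), -5)), Pow(291, -1)), Mul(265, Pow(-417, -1))) = Add(Mul(Add(-2, Mul(Rational(1, 3), Add(Add(Mul(1, 1), 3), -5))), Pow(291, -1)), Mul(265, Pow(-417, -1))) = Add(Mul(Add(-2, Mul(Rational(1, 3), Add(Add(1, 3), -5))), Rational(1, 291)), Mul(265, Rational(-1, 417))) = Add(Mul(Add(-2, Mul(Rational(1, 3), Add(4, -5))), Rational(1, 291)), Rational(-265, 417)) = Add(Mul(Add(-2, Mul(Rational(1, 3), -1)), Rational(1, 291)), Rational(-265, 417)) = Add(Mul(Add(-2, Rational(-1, 3)), Rational(1, 291)), Rational(-265, 417)) = Add(Mul(Rational(-7, 3), Rational(1, 291)), Rational(-265, 417)) = Add(Rational(-7, 873), Rational(-265, 417)) = Rational(-78088, 121347)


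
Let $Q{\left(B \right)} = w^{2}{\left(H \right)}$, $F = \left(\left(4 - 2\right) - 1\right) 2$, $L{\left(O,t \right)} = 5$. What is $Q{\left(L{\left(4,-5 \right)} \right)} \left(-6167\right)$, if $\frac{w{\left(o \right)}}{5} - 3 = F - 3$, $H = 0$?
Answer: $-616700$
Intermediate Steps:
$F = 2$ ($F = \left(\left(4 - 2\right) - 1\right) 2 = \left(2 - 1\right) 2 = 1 \cdot 2 = 2$)
$w{\left(o \right)} = 10$ ($w{\left(o \right)} = 15 + 5 \left(2 - 3\right) = 15 + 5 \left(-1\right) = 15 - 5 = 10$)
$Q{\left(B \right)} = 100$ ($Q{\left(B \right)} = 10^{2} = 100$)
$Q{\left(L{\left(4,-5 \right)} \right)} \left(-6167\right) = 100 \left(-6167\right) = -616700$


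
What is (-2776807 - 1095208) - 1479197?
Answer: -5351212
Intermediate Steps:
(-2776807 - 1095208) - 1479197 = -3872015 - 1479197 = -5351212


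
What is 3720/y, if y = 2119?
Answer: 3720/2119 ≈ 1.7555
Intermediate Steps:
3720/y = 3720/2119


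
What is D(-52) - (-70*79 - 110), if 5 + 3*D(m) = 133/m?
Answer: 293149/52 ≈ 5637.5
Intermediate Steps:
D(m) = -5/3 + 133/(3*m) (D(m) = -5/3 + (133/m)/3 = -5/3 + 133/(3*m))
D(-52) - (-70*79 - 110) = (1/3)*(133 - 5*(-52))/(-52) - (-70*79 - 110) = (1/3)*(-1/52)*(133 + 260) - (-5530 - 110) = (1/3)*(-1/52)*393 - 1*(-5640) = -131/52 + 5640 = 293149/52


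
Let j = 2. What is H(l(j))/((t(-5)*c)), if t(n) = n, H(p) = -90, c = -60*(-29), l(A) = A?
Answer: 3/290 ≈ 0.010345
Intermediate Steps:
c = 1740
H(l(j))/((t(-5)*c)) = -90/((-5*1740)) = -90/(-8700) = -90*(-1/8700) = 3/290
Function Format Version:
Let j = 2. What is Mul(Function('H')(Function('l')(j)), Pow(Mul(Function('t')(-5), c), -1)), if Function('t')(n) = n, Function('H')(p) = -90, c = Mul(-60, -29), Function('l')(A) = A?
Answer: Rational(3, 290) ≈ 0.010345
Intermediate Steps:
c = 1740
Mul(Function('H')(Function('l')(j)), Pow(Mul(Function('t')(-5), c), -1)) = Mul(-90, Pow(Mul(-5, 1740), -1)) = Mul(-90, Pow(-8700, -1)) = Mul(-90, Rational(-1, 8700)) = Rational(3, 290)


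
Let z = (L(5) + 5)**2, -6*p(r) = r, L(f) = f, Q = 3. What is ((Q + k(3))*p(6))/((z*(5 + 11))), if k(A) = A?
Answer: -3/800 ≈ -0.0037500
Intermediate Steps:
p(r) = -r/6
z = 100 (z = (5 + 5)**2 = 10**2 = 100)
((Q + k(3))*p(6))/((z*(5 + 11))) = ((3 + 3)*(-1/6*6))/((100*(5 + 11))) = (6*(-1))/((100*16)) = -6/1600 = -6*1/1600 = -3/800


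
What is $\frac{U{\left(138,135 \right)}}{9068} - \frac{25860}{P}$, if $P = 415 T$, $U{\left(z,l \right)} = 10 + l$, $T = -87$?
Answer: $\frac{15982247}{21826676} \approx 0.73223$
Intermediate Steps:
$P = -36105$ ($P = 415 \left(-87\right) = -36105$)
$\frac{U{\left(138,135 \right)}}{9068} - \frac{25860}{P} = \frac{10 + 135}{9068} - \frac{25860}{-36105} = 145 \cdot \frac{1}{9068} - - \frac{1724}{2407} = \frac{145}{9068} + \frac{1724}{2407} = \frac{15982247}{21826676}$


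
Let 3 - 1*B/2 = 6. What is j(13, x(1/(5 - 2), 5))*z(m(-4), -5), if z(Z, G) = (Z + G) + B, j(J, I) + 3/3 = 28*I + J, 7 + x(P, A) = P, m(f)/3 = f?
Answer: 12052/3 ≈ 4017.3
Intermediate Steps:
B = -6 (B = 6 - 2*6 = 6 - 12 = -6)
m(f) = 3*f
x(P, A) = -7 + P
j(J, I) = -1 + J + 28*I (j(J, I) = -1 + (28*I + J) = -1 + (J + 28*I) = -1 + J + 28*I)
z(Z, G) = -6 + G + Z (z(Z, G) = (Z + G) - 6 = (G + Z) - 6 = -6 + G + Z)
j(13, x(1/(5 - 2), 5))*z(m(-4), -5) = (-1 + 13 + 28*(-7 + 1/(5 - 2)))*(-6 - 5 + 3*(-4)) = (-1 + 13 + 28*(-7 + 1/3))*(-6 - 5 - 12) = (-1 + 13 + 28*(-7 + ⅓))*(-23) = (-1 + 13 + 28*(-20/3))*(-23) = (-1 + 13 - 560/3)*(-23) = -524/3*(-23) = 12052/3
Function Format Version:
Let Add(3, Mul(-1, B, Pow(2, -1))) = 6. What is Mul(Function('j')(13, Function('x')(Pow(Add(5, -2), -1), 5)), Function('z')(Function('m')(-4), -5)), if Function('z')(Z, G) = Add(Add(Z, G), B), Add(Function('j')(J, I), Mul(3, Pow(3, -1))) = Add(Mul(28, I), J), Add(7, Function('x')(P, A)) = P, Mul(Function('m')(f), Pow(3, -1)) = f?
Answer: Rational(12052, 3) ≈ 4017.3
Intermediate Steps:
B = -6 (B = Add(6, Mul(-2, 6)) = Add(6, -12) = -6)
Function('m')(f) = Mul(3, f)
Function('x')(P, A) = Add(-7, P)
Function('j')(J, I) = Add(-1, J, Mul(28, I)) (Function('j')(J, I) = Add(-1, Add(Mul(28, I), J)) = Add(-1, Add(J, Mul(28, I))) = Add(-1, J, Mul(28, I)))
Function('z')(Z, G) = Add(-6, G, Z) (Function('z')(Z, G) = Add(Add(Z, G), -6) = Add(Add(G, Z), -6) = Add(-6, G, Z))
Mul(Function('j')(13, Function('x')(Pow(Add(5, -2), -1), 5)), Function('z')(Function('m')(-4), -5)) = Mul(Add(-1, 13, Mul(28, Add(-7, Pow(Add(5, -2), -1)))), Add(-6, -5, Mul(3, -4))) = Mul(Add(-1, 13, Mul(28, Add(-7, Pow(3, -1)))), Add(-6, -5, -12)) = Mul(Add(-1, 13, Mul(28, Add(-7, Rational(1, 3)))), -23) = Mul(Add(-1, 13, Mul(28, Rational(-20, 3))), -23) = Mul(Add(-1, 13, Rational(-560, 3)), -23) = Mul(Rational(-524, 3), -23) = Rational(12052, 3)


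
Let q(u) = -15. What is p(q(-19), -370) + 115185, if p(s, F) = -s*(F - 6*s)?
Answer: 110985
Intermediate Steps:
p(s, F) = -s*(F - 6*s)
p(q(-19), -370) + 115185 = -15*(-1*(-370) + 6*(-15)) + 115185 = -15*(370 - 90) + 115185 = -15*280 + 115185 = -4200 + 115185 = 110985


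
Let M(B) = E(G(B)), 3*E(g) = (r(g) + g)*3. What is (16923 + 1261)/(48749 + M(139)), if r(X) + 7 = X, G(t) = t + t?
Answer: 9092/24649 ≈ 0.36886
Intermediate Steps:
G(t) = 2*t
r(X) = -7 + X
E(g) = -7 + 2*g (E(g) = (((-7 + g) + g)*3)/3 = ((-7 + 2*g)*3)/3 = (-21 + 6*g)/3 = -7 + 2*g)
M(B) = -7 + 4*B (M(B) = -7 + 2*(2*B) = -7 + 4*B)
(16923 + 1261)/(48749 + M(139)) = (16923 + 1261)/(48749 + (-7 + 4*139)) = 18184/(48749 + (-7 + 556)) = 18184/(48749 + 549) = 18184/49298 = 18184*(1/49298) = 9092/24649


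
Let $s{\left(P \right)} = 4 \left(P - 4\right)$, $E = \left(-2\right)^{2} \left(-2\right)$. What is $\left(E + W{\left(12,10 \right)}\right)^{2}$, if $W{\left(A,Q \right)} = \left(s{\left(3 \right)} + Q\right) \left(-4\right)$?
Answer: $1024$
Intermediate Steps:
$E = -8$ ($E = 4 \left(-2\right) = -8$)
$s{\left(P \right)} = -16 + 4 P$ ($s{\left(P \right)} = 4 \left(P - 4\right) = 4 \left(-4 + P\right) = -16 + 4 P$)
$W{\left(A,Q \right)} = 16 - 4 Q$ ($W{\left(A,Q \right)} = \left(\left(-16 + 4 \cdot 3\right) + Q\right) \left(-4\right) = \left(\left(-16 + 12\right) + Q\right) \left(-4\right) = \left(-4 + Q\right) \left(-4\right) = 16 - 4 Q$)
$\left(E + W{\left(12,10 \right)}\right)^{2} = \left(-8 + \left(16 - 40\right)\right)^{2} = \left(-8 - 24\right)^{2} = \left(-32\right)^{2} = 1024$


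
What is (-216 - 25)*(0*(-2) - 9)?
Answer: 2169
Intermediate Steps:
(-216 - 25)*(0*(-2) - 9) = -241*(0 - 9) = -241*(-9) = 2169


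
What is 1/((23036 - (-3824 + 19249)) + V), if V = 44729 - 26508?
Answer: 1/25832 ≈ 3.8712e-5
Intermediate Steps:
V = 18221
1/((23036 - (-3824 + 19249)) + V) = 1/((23036 - (-3824 + 19249)) + 18221) = 1/((23036 - 1*15425) + 18221) = 1/((23036 - 15425) + 18221) = 1/(7611 + 18221) = 1/25832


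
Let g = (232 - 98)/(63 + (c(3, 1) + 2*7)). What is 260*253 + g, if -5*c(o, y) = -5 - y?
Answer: 25720650/391 ≈ 65782.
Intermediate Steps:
c(o, y) = 1 + y/5 (c(o, y) = -(-5 - y)/5 = 1 + y/5)
g = 670/391 (g = (232 - 98)/(63 + ((1 + (⅕)*1) + 2*7)) = 134/(63 + ((1 + ⅕) + 14)) = 134/(63 + (6/5 + 14)) = 134/(63 + 76/5) = 134/(391/5) = 134*(5/391) = 670/391 ≈ 1.7136)
260*253 + g = 260*253 + 670/391 = 65780 + 670/391 = 25720650/391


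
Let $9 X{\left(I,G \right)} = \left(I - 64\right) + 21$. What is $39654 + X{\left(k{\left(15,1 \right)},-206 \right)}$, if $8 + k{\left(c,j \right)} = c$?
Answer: $39650$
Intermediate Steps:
$k{\left(c,j \right)} = -8 + c$
$X{\left(I,G \right)} = - \frac{43}{9} + \frac{I}{9}$ ($X{\left(I,G \right)} = \frac{\left(I - 64\right) + 21}{9} = \frac{\left(-64 + I\right) + 21}{9} = \frac{-43 + I}{9} = - \frac{43}{9} + \frac{I}{9}$)
$39654 + X{\left(k{\left(15,1 \right)},-206 \right)} = 39654 - \left(\frac{43}{9} - \frac{-8 + 15}{9}\right) = 39654 + \left(- \frac{43}{9} + \frac{1}{9} \cdot 7\right) = 39654 + \left(- \frac{43}{9} + \frac{7}{9}\right) = 39654 - 4 = 39650$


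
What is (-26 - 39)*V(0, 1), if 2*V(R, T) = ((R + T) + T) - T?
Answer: -65/2 ≈ -32.500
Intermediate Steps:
V(R, T) = R/2 + T/2 (V(R, T) = (((R + T) + T) - T)/2 = ((R + 2*T) - T)/2 = (R + T)/2 = R/2 + T/2)
(-26 - 39)*V(0, 1) = (-26 - 39)*((½)*0 + (½)*1) = -65*(0 + ½) = -65*½ = -65/2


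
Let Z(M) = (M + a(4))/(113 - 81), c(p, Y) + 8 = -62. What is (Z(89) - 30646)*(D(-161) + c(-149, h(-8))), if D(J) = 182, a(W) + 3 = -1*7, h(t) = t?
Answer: -6864151/2 ≈ -3.4321e+6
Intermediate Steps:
a(W) = -10 (a(W) = -3 - 1*7 = -3 - 7 = -10)
c(p, Y) = -70 (c(p, Y) = -8 - 62 = -70)
Z(M) = -5/16 + M/32 (Z(M) = (M - 10)/(113 - 81) = (-10 + M)/32 = (-10 + M)*(1/32) = -5/16 + M/32)
(Z(89) - 30646)*(D(-161) + c(-149, h(-8))) = ((-5/16 + (1/32)*89) - 30646)*(182 - 70) = ((-5/16 + 89/32) - 30646)*112 = (79/32 - 30646)*112 = -980593/32*112 = -6864151/2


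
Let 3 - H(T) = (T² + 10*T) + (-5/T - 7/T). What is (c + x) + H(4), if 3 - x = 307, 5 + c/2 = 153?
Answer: -58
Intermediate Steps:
c = 296 (c = -10 + 2*153 = -10 + 306 = 296)
x = -304 (x = 3 - 1*307 = 3 - 307 = -304)
H(T) = 3 - T² - 10*T + 12/T (H(T) = 3 - ((T² + 10*T) + (-5/T - 7/T)) = 3 - ((T² + 10*T) - 12/T) = 3 - (T² - 12/T + 10*T) = 3 + (-T² - 10*T + 12/T) = 3 - T² - 10*T + 12/T)
(c + x) + H(4) = (296 - 304) + (3 - 1*4² - 10*4 + 12/4) = -8 + (3 - 1*16 - 40 + 12*(¼)) = -8 + (3 - 16 - 40 + 3) = -8 - 50 = -58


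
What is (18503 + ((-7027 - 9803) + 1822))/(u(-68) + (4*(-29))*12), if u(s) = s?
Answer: -699/292 ≈ -2.3938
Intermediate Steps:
(18503 + ((-7027 - 9803) + 1822))/(u(-68) + (4*(-29))*12) = (18503 + ((-7027 - 9803) + 1822))/(-68 + (4*(-29))*12) = (18503 + (-16830 + 1822))/(-68 - 116*12) = (18503 - 15008)/(-68 - 1392) = 3495/(-1460) = 3495*(-1/1460) = -699/292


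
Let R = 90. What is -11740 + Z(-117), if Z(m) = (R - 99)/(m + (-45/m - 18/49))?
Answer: -874835587/74518 ≈ -11740.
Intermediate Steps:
Z(m) = -9/(-18/49 + m - 45/m) (Z(m) = (90 - 99)/(m + (-45/m - 18/49)) = -9/(m + (-45/m - 18*1/49)) = -9/(m + (-45/m - 18/49)) = -9/(m + (-18/49 - 45/m)) = -9/(-18/49 + m - 45/m))
-11740 + Z(-117) = -11740 + 441*(-117)/(2205 - 49*(-117)² + 18*(-117)) = -11740 + 441*(-117)/(2205 - 49*13689 - 2106) = -11740 + 441*(-117)/(2205 - 670761 - 2106) = -11740 + 441*(-117)/(-670662) = -11740 + 441*(-117)*(-1/670662) = -11740 + 5733/74518 = -874835587/74518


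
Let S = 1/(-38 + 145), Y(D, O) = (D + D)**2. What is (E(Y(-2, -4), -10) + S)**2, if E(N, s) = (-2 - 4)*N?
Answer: 105493441/11449 ≈ 9214.2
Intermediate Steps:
Y(D, O) = 4*D**2 (Y(D, O) = (2*D)**2 = 4*D**2)
E(N, s) = -6*N
S = 1/107 ≈ 0.0093458
(E(Y(-2, -4), -10) + S)**2 = (-24*(-2)**2 + 1/107)**2 = (-24*4 + 1/107)**2 = (-6*16 + 1/107)**2 = (-96 + 1/107)**2 = (-10271/107)**2 = 105493441/11449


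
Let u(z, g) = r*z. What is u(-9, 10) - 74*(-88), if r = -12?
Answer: 6620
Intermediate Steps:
u(z, g) = -12*z
u(-9, 10) - 74*(-88) = -12*(-9) - 74*(-88) = 108 + 6512 = 6620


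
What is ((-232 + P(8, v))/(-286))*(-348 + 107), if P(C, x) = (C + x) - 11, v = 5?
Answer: -27715/143 ≈ -193.81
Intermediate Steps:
P(C, x) = -11 + C + x
((-232 + P(8, v))/(-286))*(-348 + 107) = ((-232 + (-11 + 8 + 5))/(-286))*(-348 + 107) = ((-232 + 2)*(-1/286))*(-241) = -230*(-1/286)*(-241) = (115/143)*(-241) = -27715/143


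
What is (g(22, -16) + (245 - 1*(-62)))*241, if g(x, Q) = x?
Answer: 79289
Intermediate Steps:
(g(22, -16) + (245 - 1*(-62)))*241 = (22 + (245 - 1*(-62)))*241 = (22 + (245 + 62))*241 = (22 + 307)*241 = 329*241 = 79289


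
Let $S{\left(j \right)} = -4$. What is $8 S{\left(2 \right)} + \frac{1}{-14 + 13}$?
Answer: $-33$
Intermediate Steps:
$8 S{\left(2 \right)} + \frac{1}{-14 + 13} = 8 \left(-4\right) + \frac{1}{-14 + 13} = -32 + \frac{1}{-1} = -32 - 1 = -33$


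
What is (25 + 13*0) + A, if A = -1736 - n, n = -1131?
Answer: -580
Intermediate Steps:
A = -605 (A = -1736 - 1*(-1131) = -1736 + 1131 = -605)
(25 + 13*0) + A = (25 + 13*0) - 605 = (25 + 0) - 605 = 25 - 605 = -580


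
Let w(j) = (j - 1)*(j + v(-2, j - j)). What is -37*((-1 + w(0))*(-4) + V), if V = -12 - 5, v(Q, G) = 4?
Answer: -111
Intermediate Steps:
V = -17
w(j) = (-1 + j)*(4 + j) (w(j) = (j - 1)*(j + 4) = (-1 + j)*(4 + j))
-37*((-1 + w(0))*(-4) + V) = -37*((-1 + (-4 + 0² + 3*0))*(-4) - 17) = -37*((-1 + (-4 + 0 + 0))*(-4) - 17) = -37*((-1 - 4)*(-4) - 17) = -37*(-5*(-4) - 17) = -37*(20 - 17) = -37*3 = -111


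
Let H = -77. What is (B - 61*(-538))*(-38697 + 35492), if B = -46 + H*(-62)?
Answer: -120334930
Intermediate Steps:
B = 4728 (B = -46 - 77*(-62) = -46 + 4774 = 4728)
(B - 61*(-538))*(-38697 + 35492) = (4728 - 61*(-538))*(-38697 + 35492) = (4728 + 32818)*(-3205) = 37546*(-3205) = -120334930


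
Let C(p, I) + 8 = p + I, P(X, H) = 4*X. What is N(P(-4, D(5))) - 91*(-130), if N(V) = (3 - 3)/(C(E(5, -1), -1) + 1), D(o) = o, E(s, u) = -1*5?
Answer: 11830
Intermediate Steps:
E(s, u) = -5
C(p, I) = -8 + I + p (C(p, I) = -8 + (p + I) = -8 + (I + p) = -8 + I + p)
N(V) = 0 (N(V) = (3 - 3)/((-8 - 1 - 5) + 1) = 0/(-14 + 1) = 0/(-13) = 0*(-1/13) = 0)
N(P(-4, D(5))) - 91*(-130) = 0 - 91*(-130) = 0 + 11830 = 11830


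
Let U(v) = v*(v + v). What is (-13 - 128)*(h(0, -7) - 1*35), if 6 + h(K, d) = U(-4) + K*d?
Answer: 1269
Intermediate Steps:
U(v) = 2*v² (U(v) = v*(2*v) = 2*v²)
h(K, d) = 26 + K*d (h(K, d) = -6 + (2*(-4)² + K*d) = -6 + (2*16 + K*d) = -6 + (32 + K*d) = 26 + K*d)
(-13 - 128)*(h(0, -7) - 1*35) = (-13 - 128)*((26 + 0*(-7)) - 1*35) = -141*((26 + 0) - 35) = -141*(26 - 35) = -141*(-9) = 1269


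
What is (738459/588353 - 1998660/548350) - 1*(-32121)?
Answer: 1036221420545922/32262336755 ≈ 32119.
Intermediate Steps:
(738459/588353 - 1998660/548350) - 1*(-32121) = (738459*(1/588353) - 1998660*1/548350) + 32121 = (738459/588353 - 199866/54835) + 32121 = -77098361433/32262336755 + 32121 = 1036221420545922/32262336755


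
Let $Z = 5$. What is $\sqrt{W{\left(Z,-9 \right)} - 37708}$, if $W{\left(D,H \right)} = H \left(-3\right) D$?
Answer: $i \sqrt{37573} \approx 193.84 i$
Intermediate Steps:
$W{\left(D,H \right)} = - 3 D H$ ($W{\left(D,H \right)} = - 3 H D = - 3 D H$)
$\sqrt{W{\left(Z,-9 \right)} - 37708} = \sqrt{\left(-3\right) 5 \left(-9\right) - 37708} = \sqrt{135 - 37708} = \sqrt{-37573} = i \sqrt{37573}$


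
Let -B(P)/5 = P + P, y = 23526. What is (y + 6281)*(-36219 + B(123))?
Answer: -1116242343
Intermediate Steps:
B(P) = -10*P (B(P) = -5*(P + P) = -10*P)
(y + 6281)*(-36219 + B(123)) = (23526 + 6281)*(-36219 - 10*123) = 29807*(-36219 - 1230) = 29807*(-37449) = -1116242343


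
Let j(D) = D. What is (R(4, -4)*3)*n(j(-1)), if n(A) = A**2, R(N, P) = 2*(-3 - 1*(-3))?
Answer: 0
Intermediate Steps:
R(N, P) = 0 (R(N, P) = 2*(-3 + 3) = 2*0 = 0)
(R(4, -4)*3)*n(j(-1)) = (0*3)*(-1)**2 = 0*1 = 0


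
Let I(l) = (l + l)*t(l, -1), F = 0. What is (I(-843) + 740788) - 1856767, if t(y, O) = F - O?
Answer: -1117665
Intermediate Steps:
t(y, O) = -O (t(y, O) = 0 - O = -O)
I(l) = 2*l (I(l) = (l + l)*(-1*(-1)) = (2*l)*1 = 2*l)
(I(-843) + 740788) - 1856767 = (2*(-843) + 740788) - 1856767 = (-1686 + 740788) - 1856767 = 739102 - 1856767 = -1117665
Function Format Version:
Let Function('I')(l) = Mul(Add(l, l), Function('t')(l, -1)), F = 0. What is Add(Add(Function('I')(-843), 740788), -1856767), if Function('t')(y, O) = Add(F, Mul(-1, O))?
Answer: -1117665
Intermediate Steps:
Function('t')(y, O) = Mul(-1, O) (Function('t')(y, O) = Add(0, Mul(-1, O)) = Mul(-1, O))
Function('I')(l) = Mul(2, l) (Function('I')(l) = Mul(Add(l, l), Mul(-1, -1)) = Mul(Mul(2, l), 1) = Mul(2, l))
Add(Add(Function('I')(-843), 740788), -1856767) = Add(Add(Mul(2, -843), 740788), -1856767) = Add(Add(-1686, 740788), -1856767) = Add(739102, -1856767) = -1117665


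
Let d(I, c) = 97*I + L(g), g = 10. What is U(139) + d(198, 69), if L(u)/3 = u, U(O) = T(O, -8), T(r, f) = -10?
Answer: 19226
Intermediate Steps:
U(O) = -10
L(u) = 3*u
d(I, c) = 30 + 97*I (d(I, c) = 97*I + 3*10 = 97*I + 30 = 30 + 97*I)
U(139) + d(198, 69) = -10 + (30 + 97*198) = -10 + (30 + 19206) = -10 + 19236 = 19226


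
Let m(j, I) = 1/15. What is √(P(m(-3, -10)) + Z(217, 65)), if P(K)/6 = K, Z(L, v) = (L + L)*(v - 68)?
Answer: 2*I*√8135/5 ≈ 36.078*I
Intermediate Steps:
Z(L, v) = 2*L*(-68 + v) (Z(L, v) = (2*L)*(-68 + v) = 2*L*(-68 + v))
m(j, I) = 1/15
P(K) = 6*K
√(P(m(-3, -10)) + Z(217, 65)) = √(6*(1/15) + 2*217*(-68 + 65)) = √(⅖ + 2*217*(-3)) = √(⅖ - 1302) = √(-6508/5) = 2*I*√8135/5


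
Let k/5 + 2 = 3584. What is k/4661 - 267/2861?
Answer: 49996023/13335121 ≈ 3.7492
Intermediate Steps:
k = 17910 (k = -10 + 5*3584 = -10 + 17920 = 17910)
k/4661 - 267/2861 = 17910/4661 - 267/2861 = 49996023/13335121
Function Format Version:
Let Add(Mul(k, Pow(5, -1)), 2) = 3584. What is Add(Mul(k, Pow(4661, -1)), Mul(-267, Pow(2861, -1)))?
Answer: Rational(49996023, 13335121) ≈ 3.7492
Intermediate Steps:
k = 17910 (k = Add(-10, Mul(5, 3584)) = Add(-10, 17920) = 17910)
Add(Mul(k, Pow(4661, -1)), Mul(-267, Pow(2861, -1))) = Add(Mul(17910, Pow(4661, -1)), Mul(-267, Pow(2861, -1))) = Add(Mul(17910, Rational(1, 4661)), Mul(-267, Rational(1, 2861))) = Add(Rational(17910, 4661), Rational(-267, 2861)) = Rational(49996023, 13335121)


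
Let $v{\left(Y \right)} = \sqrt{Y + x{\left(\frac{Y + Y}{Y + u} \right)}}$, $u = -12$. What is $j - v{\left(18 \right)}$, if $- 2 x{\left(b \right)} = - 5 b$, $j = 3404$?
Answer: $3404 - \sqrt{33} \approx 3398.3$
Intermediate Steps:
$x{\left(b \right)} = \frac{5 b}{2}$ ($x{\left(b \right)} = - \frac{\left(-5\right) b}{2} = \frac{5 b}{2}$)
$v{\left(Y \right)} = \sqrt{Y + \frac{5 Y}{-12 + Y}}$ ($v{\left(Y \right)} = \sqrt{Y + \frac{5 \frac{Y + Y}{Y - 12}}{2}} = \sqrt{Y + \frac{5 \frac{2 Y}{-12 + Y}}{2}} = \sqrt{Y + \frac{5 Y}{-12 + Y}}$)
$j - v{\left(18 \right)} = 3404 - \sqrt{\frac{18 \left(-7 + 18\right)}{-12 + 18}} = 3404 - \sqrt{18 \cdot \frac{1}{6} \cdot 11} = 3404 - \sqrt{33}$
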